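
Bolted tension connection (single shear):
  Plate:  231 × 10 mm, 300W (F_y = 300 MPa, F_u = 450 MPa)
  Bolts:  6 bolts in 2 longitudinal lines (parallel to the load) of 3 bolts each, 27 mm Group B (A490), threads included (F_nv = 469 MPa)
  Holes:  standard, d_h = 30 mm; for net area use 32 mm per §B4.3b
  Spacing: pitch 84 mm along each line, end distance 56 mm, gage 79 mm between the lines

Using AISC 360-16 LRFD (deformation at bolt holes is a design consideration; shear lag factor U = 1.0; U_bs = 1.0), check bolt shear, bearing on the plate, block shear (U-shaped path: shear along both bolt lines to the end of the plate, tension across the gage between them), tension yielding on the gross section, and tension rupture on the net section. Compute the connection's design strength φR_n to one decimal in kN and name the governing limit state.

Bolt shear: A_b = π(27)²/4 = 572.56 mm². φR_n = 0.75 × 469 × 572.56 × 6 × 1 = 1208.4 kN.
Bearing (10 mm plate, F_u = 450 MPa): end bolts L_c = 56 − 30/2 = 41, R_n = min(1.2×41×10×450, 2.4×27×10×450) = 221.4 kN/bolt; interior L_c = 84 − 30 = 54, R_n = 291.6 kN/bolt. φR_n = 0.75 × (2×221.4 + 4×291.6) = 1206.9 kN.
Block shear: shear path 2×[56+2×84] = 2×224 mm, A_gv = 4480, A_nv = 2×(224 − 2.5×32)×10 = 2880 mm²; tension across gage: (79 − 1×32)×10 = 470 mm². R_n = min(0.6×450×2880, 0.6×300×4480) + 1.0×450×470 = min(777.6, 806.4) + 211.5 = 989.1 kN. φR_n = 0.75 × 989.1 = 741.8 kN.
Tension yield (gross): A_g = 231×10 = 2310 mm². φR_n = 0.90 × 300 × 2310 = 623.7 kN.
Tension rupture (net): A_n = (231 − 2×32)×10 = 1670 mm² (U = 1.0, A_e = A_n). φR_n = 0.75 × 450 × 1670 = 563.6 kN.
Governing: min(1208.4, 1206.9, 741.8, 623.7, 563.6) = 563.6 kN → net-section rupture.

563.6 kN (net-section rupture governs)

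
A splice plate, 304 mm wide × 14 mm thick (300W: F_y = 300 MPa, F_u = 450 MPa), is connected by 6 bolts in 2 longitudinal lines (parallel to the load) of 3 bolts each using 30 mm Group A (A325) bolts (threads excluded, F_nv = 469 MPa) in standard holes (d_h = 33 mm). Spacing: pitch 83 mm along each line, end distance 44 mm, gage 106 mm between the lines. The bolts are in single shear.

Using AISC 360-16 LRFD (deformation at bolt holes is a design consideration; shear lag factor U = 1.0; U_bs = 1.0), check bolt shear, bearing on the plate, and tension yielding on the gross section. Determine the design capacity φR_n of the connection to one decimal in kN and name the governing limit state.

1149.1 kN (gross-section yield governs)

Bolt shear: A_b = π(30)²/4 = 706.86 mm². φR_n = 0.75 × 469 × 706.86 × 6 × 1 = 1491.8 kN.
Bearing (14 mm plate, F_u = 450 MPa): end bolts L_c = 44 − 33/2 = 27.5, R_n = min(1.2×27.5×14×450, 2.4×30×14×450) = 207.9 kN/bolt; interior L_c = 83 − 33 = 50, R_n = 378 kN/bolt. φR_n = 0.75 × (2×207.9 + 4×378) = 1445.9 kN.
Tension yield (gross): A_g = 304×14 = 4256 mm². φR_n = 0.90 × 300 × 4256 = 1149.1 kN.
Governing: min(1491.8, 1445.9, 1149.1) = 1149.1 kN → gross-section yield.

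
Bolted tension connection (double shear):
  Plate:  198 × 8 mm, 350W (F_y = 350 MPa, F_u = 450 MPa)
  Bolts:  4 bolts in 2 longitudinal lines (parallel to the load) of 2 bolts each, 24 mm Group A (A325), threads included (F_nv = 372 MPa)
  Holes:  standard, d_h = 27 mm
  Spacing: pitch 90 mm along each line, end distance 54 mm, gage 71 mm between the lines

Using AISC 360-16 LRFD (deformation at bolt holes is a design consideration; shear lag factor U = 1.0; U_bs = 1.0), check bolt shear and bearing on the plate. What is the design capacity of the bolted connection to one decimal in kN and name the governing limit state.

Bolt shear: A_b = π(24)²/4 = 452.39 mm². φR_n = 0.75 × 372 × 452.39 × 4 × 2 = 1009.7 kN.
Bearing (8 mm plate, F_u = 450 MPa): end bolts L_c = 54 − 27/2 = 40.5, R_n = min(1.2×40.5×8×450, 2.4×24×8×450) = 174.96 kN/bolt; interior L_c = 90 − 27 = 63, R_n = 207.36 kN/bolt. φR_n = 0.75 × (2×174.96 + 2×207.36) = 573.5 kN.
Governing: min(1009.7, 573.5) = 573.5 kN → bearing.

573.5 kN (bearing governs)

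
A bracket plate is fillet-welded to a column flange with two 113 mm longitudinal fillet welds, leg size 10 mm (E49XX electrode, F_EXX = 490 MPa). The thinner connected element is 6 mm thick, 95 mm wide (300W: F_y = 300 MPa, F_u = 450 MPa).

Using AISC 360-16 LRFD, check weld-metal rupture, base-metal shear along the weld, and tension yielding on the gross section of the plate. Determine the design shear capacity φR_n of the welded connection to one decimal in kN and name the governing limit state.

Weld metal: throat = 0.707×10 = 7.07 mm, L = 2×113 = 226 mm. φR_n = 0.75 × 0.6 × 490 × 7.07 × 226 = 352.3 kN.
Base metal shear (6 mm plate): yield φR_n = 1.0×0.6×300×6×226 = 244.1 kN; rupture φR_n = 0.75×0.6×450×6×226 = 274.6 kN; take 244.1 kN (yield).
Tension yield (gross): A_g = 95×6 = 570 mm². φR_n = 0.90 × 300 × 570 = 153.9 kN.
Governing: min(352.3, 244.1, 153.9) = 153.9 kN → gross-section yield.

153.9 kN (gross-section yield governs)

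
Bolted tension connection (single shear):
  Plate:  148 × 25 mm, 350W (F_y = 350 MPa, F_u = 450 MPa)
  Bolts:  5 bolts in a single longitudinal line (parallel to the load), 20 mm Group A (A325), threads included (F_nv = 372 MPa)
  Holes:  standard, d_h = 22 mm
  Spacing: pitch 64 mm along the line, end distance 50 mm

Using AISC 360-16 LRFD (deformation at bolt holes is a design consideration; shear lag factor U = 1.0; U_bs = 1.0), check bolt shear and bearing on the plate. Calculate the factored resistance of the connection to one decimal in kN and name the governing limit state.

Bolt shear: A_b = π(20)²/4 = 314.16 mm². φR_n = 0.75 × 372 × 314.16 × 5 × 1 = 438.3 kN.
Bearing (25 mm plate, F_u = 450 MPa): end bolts L_c = 50 − 22/2 = 39, R_n = min(1.2×39×25×450, 2.4×20×25×450) = 526.5 kN/bolt; interior L_c = 64 − 22 = 42, R_n = 540 kN/bolt. φR_n = 0.75 × (1×526.5 + 4×540) = 2014.9 kN.
Governing: min(438.3, 2014.9) = 438.3 kN → bolt shear.

438.3 kN (bolt shear governs)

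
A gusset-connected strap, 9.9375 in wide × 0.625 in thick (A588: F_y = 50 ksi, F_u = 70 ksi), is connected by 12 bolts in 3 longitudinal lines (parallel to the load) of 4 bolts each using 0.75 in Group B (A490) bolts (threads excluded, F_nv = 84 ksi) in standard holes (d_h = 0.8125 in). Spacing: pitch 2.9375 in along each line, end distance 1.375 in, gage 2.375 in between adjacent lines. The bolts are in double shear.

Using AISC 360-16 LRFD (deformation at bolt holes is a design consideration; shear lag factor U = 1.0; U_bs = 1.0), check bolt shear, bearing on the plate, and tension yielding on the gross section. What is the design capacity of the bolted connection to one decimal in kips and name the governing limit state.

279.5 kips (gross-section yield governs)

Bolt shear: A_b = π(0.75)²/4 = 0.44179 in². φR_n = 0.75 × 84 × 0.44179 × 12 × 2 = 668.0 kips.
Bearing (0.625 in plate, F_u = 70 ksi): end bolts L_c = 1.375 − 0.8125/2 = 0.96875, R_n = min(1.2×0.96875×0.625×70, 2.4×0.75×0.625×70) = 50.859 kips/bolt; interior L_c = 2.9375 − 0.8125 = 2.125, R_n = 78.75 kips/bolt. φR_n = 0.75 × (3×50.859 + 9×78.75) = 646.0 kips.
Tension yield (gross): A_g = 9.9375×0.625 = 6.2109 in². φR_n = 0.90 × 50 × 6.2109 = 279.5 kips.
Governing: min(668.0, 646.0, 279.5) = 279.5 kips → gross-section yield.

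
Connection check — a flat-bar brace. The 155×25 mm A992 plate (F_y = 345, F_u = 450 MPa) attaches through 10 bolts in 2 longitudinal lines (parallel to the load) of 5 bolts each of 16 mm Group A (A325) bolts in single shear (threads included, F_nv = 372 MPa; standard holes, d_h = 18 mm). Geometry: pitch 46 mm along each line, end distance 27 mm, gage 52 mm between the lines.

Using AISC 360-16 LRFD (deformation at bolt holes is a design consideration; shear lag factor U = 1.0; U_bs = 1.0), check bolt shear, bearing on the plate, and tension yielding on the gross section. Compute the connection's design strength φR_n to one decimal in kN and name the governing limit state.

Bolt shear: A_b = π(16)²/4 = 201.06 mm². φR_n = 0.75 × 372 × 201.06 × 10 × 1 = 561.0 kN.
Bearing (25 mm plate, F_u = 450 MPa): end bolts L_c = 27 − 18/2 = 18, R_n = min(1.2×18×25×450, 2.4×16×25×450) = 243 kN/bolt; interior L_c = 46 − 18 = 28, R_n = 378 kN/bolt. φR_n = 0.75 × (2×243 + 8×378) = 2632.5 kN.
Tension yield (gross): A_g = 155×25 = 3875 mm². φR_n = 0.90 × 345 × 3875 = 1203.2 kN.
Governing: min(561.0, 2632.5, 1203.2) = 561.0 kN → bolt shear.

561.0 kN (bolt shear governs)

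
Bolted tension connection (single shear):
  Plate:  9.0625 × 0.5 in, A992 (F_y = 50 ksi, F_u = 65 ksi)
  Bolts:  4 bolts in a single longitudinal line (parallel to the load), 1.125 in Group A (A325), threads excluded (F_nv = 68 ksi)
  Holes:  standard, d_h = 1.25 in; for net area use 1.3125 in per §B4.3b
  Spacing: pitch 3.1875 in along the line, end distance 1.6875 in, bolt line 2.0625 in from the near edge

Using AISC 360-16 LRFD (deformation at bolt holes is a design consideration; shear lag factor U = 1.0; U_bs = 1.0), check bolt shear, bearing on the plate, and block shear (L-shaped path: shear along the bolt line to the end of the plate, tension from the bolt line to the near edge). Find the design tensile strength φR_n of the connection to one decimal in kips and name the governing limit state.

Bolt shear: A_b = π(1.125)²/4 = 0.99402 in². φR_n = 0.75 × 68 × 0.99402 × 4 × 1 = 202.8 kips.
Bearing (0.5 in plate, F_u = 65 ksi): end bolts L_c = 1.6875 − 1.25/2 = 1.0625, R_n = min(1.2×1.0625×0.5×65, 2.4×1.125×0.5×65) = 41.438 kips/bolt; interior L_c = 3.1875 − 1.25 = 1.9375, R_n = 75.563 kips/bolt. φR_n = 0.75 × (1×41.438 + 3×75.563) = 201.1 kips.
Block shear: shear path 1×[1.6875+3×3.1875] = 1×11.25 in, A_gv = 5.625, A_nv = 1×(11.25 − 3.5×1.3125)×0.5 = 3.3281 in²; tension to near edge: (2.0625 − 0.5×1.3125)×0.5 = 0.70313 in². R_n = min(0.6×65×3.3281, 0.6×50×5.625) + 1.0×65×0.70313 = min(129.8, 168.75) + 45.703 = 175.5 kips. φR_n = 0.75 × 175.5 = 131.6 kips.
Governing: min(202.8, 201.1, 131.6) = 131.6 kips → block shear.

131.6 kips (block shear governs)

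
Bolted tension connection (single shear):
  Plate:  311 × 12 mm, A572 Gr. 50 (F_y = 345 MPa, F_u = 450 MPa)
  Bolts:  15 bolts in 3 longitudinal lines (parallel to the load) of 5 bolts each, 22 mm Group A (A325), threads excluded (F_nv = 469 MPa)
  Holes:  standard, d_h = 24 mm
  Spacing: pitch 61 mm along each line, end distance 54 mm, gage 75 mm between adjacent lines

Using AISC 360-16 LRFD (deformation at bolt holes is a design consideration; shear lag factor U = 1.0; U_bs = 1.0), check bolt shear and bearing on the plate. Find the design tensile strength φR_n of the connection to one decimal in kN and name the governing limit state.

2005.7 kN (bolt shear governs)

Bolt shear: A_b = π(22)²/4 = 380.13 mm². φR_n = 0.75 × 469 × 380.13 × 15 × 1 = 2005.7 kN.
Bearing (12 mm plate, F_u = 450 MPa): end bolts L_c = 54 − 24/2 = 42, R_n = min(1.2×42×12×450, 2.4×22×12×450) = 272.16 kN/bolt; interior L_c = 61 − 24 = 37, R_n = 239.76 kN/bolt. φR_n = 0.75 × (3×272.16 + 12×239.76) = 2770.2 kN.
Governing: min(2005.7, 2770.2) = 2005.7 kN → bolt shear.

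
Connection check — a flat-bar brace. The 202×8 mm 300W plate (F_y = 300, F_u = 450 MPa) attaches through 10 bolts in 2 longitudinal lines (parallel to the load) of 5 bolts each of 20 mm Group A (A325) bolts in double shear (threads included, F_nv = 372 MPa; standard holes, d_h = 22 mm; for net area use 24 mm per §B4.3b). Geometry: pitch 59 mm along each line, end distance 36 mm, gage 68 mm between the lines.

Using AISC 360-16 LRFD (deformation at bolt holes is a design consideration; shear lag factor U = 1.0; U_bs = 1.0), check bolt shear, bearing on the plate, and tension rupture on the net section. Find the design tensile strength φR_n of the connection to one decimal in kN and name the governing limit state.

Bolt shear: A_b = π(20)²/4 = 314.16 mm². φR_n = 0.75 × 372 × 314.16 × 10 × 2 = 1753.0 kN.
Bearing (8 mm plate, F_u = 450 MPa): end bolts L_c = 36 − 22/2 = 25, R_n = min(1.2×25×8×450, 2.4×20×8×450) = 108 kN/bolt; interior L_c = 59 − 22 = 37, R_n = 159.84 kN/bolt. φR_n = 0.75 × (2×108 + 8×159.84) = 1121.0 kN.
Tension rupture (net): A_n = (202 − 2×24)×8 = 1232 mm² (U = 1.0, A_e = A_n). φR_n = 0.75 × 450 × 1232 = 415.8 kN.
Governing: min(1753.0, 1121.0, 415.8) = 415.8 kN → net-section rupture.

415.8 kN (net-section rupture governs)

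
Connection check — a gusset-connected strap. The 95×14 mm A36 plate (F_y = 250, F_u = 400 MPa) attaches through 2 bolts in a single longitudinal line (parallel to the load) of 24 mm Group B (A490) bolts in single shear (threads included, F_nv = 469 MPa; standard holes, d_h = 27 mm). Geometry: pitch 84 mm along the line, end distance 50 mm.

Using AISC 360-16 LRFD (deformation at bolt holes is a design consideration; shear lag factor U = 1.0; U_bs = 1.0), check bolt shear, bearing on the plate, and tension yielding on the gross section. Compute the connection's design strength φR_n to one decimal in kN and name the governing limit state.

Bolt shear: A_b = π(24)²/4 = 452.39 mm². φR_n = 0.75 × 469 × 452.39 × 2 × 1 = 318.3 kN.
Bearing (14 mm plate, F_u = 400 MPa): end bolts L_c = 50 − 27/2 = 36.5, R_n = min(1.2×36.5×14×400, 2.4×24×14×400) = 245.28 kN/bolt; interior L_c = 84 − 27 = 57, R_n = 322.56 kN/bolt. φR_n = 0.75 × (1×245.28 + 1×322.56) = 425.9 kN.
Tension yield (gross): A_g = 95×14 = 1330 mm². φR_n = 0.90 × 250 × 1330 = 299.3 kN.
Governing: min(318.3, 425.9, 299.3) = 299.3 kN → gross-section yield.

299.3 kN (gross-section yield governs)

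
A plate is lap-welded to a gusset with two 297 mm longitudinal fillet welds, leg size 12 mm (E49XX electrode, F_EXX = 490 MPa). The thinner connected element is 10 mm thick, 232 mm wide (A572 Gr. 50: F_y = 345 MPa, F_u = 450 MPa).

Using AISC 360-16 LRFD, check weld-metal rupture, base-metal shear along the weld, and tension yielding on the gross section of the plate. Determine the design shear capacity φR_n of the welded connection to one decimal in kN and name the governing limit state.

720.4 kN (gross-section yield governs)

Weld metal: throat = 0.707×12 = 8.484 mm, L = 2×297 = 594 mm. φR_n = 0.75 × 0.6 × 490 × 8.484 × 594 = 1111.2 kN.
Base metal shear (10 mm plate): yield φR_n = 1.0×0.6×345×10×594 = 1229.6 kN; rupture φR_n = 0.75×0.6×450×10×594 = 1202.9 kN; take 1202.9 kN (rupture).
Tension yield (gross): A_g = 232×10 = 2320 mm². φR_n = 0.90 × 345 × 2320 = 720.4 kN.
Governing: min(1111.2, 1202.9, 720.4) = 720.4 kN → gross-section yield.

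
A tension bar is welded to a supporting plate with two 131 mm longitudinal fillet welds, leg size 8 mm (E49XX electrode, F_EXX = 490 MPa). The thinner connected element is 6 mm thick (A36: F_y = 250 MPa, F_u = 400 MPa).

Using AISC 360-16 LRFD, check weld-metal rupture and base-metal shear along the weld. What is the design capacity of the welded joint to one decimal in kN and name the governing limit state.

Weld metal: throat = 0.707×8 = 5.656 mm, L = 2×131 = 262 mm. φR_n = 0.75 × 0.6 × 490 × 5.656 × 262 = 326.8 kN.
Base metal shear (6 mm plate): yield φR_n = 1.0×0.6×250×6×262 = 235.8 kN; rupture φR_n = 0.75×0.6×400×6×262 = 283.0 kN; take 235.8 kN (yield).
Governing: min(326.8, 235.8) = 235.8 kN → base-metal shear.

235.8 kN (base-metal shear governs)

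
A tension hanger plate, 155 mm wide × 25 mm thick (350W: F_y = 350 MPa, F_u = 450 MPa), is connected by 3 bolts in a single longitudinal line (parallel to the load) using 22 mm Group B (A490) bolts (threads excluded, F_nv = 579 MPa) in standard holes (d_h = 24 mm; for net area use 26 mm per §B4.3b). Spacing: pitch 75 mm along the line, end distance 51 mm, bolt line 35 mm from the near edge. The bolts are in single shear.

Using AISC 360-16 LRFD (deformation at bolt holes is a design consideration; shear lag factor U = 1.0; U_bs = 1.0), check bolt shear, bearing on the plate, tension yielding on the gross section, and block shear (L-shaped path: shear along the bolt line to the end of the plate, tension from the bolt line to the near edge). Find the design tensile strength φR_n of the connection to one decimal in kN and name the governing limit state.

Bolt shear: A_b = π(22)²/4 = 380.13 mm². φR_n = 0.75 × 579 × 380.13 × 3 × 1 = 495.2 kN.
Bearing (25 mm plate, F_u = 450 MPa): end bolts L_c = 51 − 24/2 = 39, R_n = min(1.2×39×25×450, 2.4×22×25×450) = 526.5 kN/bolt; interior L_c = 75 − 24 = 51, R_n = 594 kN/bolt. φR_n = 0.75 × (1×526.5 + 2×594) = 1285.9 kN.
Tension yield (gross): A_g = 155×25 = 3875 mm². φR_n = 0.90 × 350 × 3875 = 1220.6 kN.
Block shear: shear path 1×[51+2×75] = 1×201 mm, A_gv = 5025, A_nv = 1×(201 − 2.5×26)×25 = 3400 mm²; tension to near edge: (35 − 0.5×26)×25 = 550 mm². R_n = min(0.6×450×3400, 0.6×350×5025) + 1.0×450×550 = min(918, 1055.3) + 247.5 = 1165.5 kN. φR_n = 0.75 × 1165.5 = 874.1 kN.
Governing: min(495.2, 1285.9, 1220.6, 874.1) = 495.2 kN → bolt shear.

495.2 kN (bolt shear governs)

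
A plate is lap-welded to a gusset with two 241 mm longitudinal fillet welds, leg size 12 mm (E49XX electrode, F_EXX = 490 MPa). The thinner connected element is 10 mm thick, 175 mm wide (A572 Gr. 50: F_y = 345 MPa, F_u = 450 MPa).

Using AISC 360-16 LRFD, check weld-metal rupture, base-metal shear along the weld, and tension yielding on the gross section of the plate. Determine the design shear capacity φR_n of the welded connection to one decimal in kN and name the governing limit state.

543.4 kN (gross-section yield governs)

Weld metal: throat = 0.707×12 = 8.484 mm, L = 2×241 = 482 mm. φR_n = 0.75 × 0.6 × 490 × 8.484 × 482 = 901.7 kN.
Base metal shear (10 mm plate): yield φR_n = 1.0×0.6×345×10×482 = 997.7 kN; rupture φR_n = 0.75×0.6×450×10×482 = 976.1 kN; take 976.1 kN (rupture).
Tension yield (gross): A_g = 175×10 = 1750 mm². φR_n = 0.90 × 345 × 1750 = 543.4 kN.
Governing: min(901.7, 976.1, 543.4) = 543.4 kN → gross-section yield.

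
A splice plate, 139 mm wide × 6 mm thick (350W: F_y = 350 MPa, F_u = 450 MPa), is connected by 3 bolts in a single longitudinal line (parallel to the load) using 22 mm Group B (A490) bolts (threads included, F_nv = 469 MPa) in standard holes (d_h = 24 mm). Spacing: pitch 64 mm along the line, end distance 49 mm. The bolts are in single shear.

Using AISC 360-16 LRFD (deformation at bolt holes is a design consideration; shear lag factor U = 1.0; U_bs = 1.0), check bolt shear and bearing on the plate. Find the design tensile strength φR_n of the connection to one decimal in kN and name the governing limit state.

284.3 kN (bearing governs)

Bolt shear: A_b = π(22)²/4 = 380.13 mm². φR_n = 0.75 × 469 × 380.13 × 3 × 1 = 401.1 kN.
Bearing (6 mm plate, F_u = 450 MPa): end bolts L_c = 49 − 24/2 = 37, R_n = min(1.2×37×6×450, 2.4×22×6×450) = 119.88 kN/bolt; interior L_c = 64 − 24 = 40, R_n = 129.6 kN/bolt. φR_n = 0.75 × (1×119.88 + 2×129.6) = 284.3 kN.
Governing: min(401.1, 284.3) = 284.3 kN → bearing.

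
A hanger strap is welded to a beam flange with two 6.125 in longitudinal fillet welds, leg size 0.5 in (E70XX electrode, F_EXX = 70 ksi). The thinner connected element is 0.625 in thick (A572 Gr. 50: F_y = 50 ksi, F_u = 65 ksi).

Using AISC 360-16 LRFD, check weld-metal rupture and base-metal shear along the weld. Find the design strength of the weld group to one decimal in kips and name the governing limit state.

Weld metal: throat = 0.707×0.5 = 0.3535 in, L = 2×6.125 = 12.25 in. φR_n = 0.75 × 0.6 × 70 × 0.3535 × 12.25 = 136.4 kips.
Base metal shear (0.625 in plate): yield φR_n = 1.0×0.6×50×0.625×12.25 = 229.7 kips; rupture φR_n = 0.75×0.6×65×0.625×12.25 = 223.9 kips; take 223.9 kips (rupture).
Governing: min(136.4, 223.9) = 136.4 kips → weld metal.

136.4 kips (weld metal governs)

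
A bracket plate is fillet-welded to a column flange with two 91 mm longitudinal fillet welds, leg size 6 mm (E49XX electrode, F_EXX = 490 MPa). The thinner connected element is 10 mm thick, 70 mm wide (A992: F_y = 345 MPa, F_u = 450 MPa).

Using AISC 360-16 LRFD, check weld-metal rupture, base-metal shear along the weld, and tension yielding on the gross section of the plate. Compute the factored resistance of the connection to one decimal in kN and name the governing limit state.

Weld metal: throat = 0.707×6 = 4.242 mm, L = 2×91 = 182 mm. φR_n = 0.75 × 0.6 × 490 × 4.242 × 182 = 170.2 kN.
Base metal shear (10 mm plate): yield φR_n = 1.0×0.6×345×10×182 = 376.7 kN; rupture φR_n = 0.75×0.6×450×10×182 = 368.6 kN; take 368.6 kN (rupture).
Tension yield (gross): A_g = 70×10 = 700 mm². φR_n = 0.90 × 345 × 700 = 217.4 kN.
Governing: min(170.2, 368.6, 217.4) = 170.2 kN → weld metal.

170.2 kN (weld metal governs)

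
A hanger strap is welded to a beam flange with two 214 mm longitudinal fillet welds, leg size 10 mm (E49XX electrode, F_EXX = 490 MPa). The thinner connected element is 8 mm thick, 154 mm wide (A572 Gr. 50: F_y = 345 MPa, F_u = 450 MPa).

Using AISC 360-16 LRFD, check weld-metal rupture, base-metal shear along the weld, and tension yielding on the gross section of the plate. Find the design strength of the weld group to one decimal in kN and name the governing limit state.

Weld metal: throat = 0.707×10 = 7.07 mm, L = 2×214 = 428 mm. φR_n = 0.75 × 0.6 × 490 × 7.07 × 428 = 667.2 kN.
Base metal shear (8 mm plate): yield φR_n = 1.0×0.6×345×8×428 = 708.8 kN; rupture φR_n = 0.75×0.6×450×8×428 = 693.4 kN; take 693.4 kN (rupture).
Tension yield (gross): A_g = 154×8 = 1232 mm². φR_n = 0.90 × 345 × 1232 = 382.5 kN.
Governing: min(667.2, 693.4, 382.5) = 382.5 kN → gross-section yield.

382.5 kN (gross-section yield governs)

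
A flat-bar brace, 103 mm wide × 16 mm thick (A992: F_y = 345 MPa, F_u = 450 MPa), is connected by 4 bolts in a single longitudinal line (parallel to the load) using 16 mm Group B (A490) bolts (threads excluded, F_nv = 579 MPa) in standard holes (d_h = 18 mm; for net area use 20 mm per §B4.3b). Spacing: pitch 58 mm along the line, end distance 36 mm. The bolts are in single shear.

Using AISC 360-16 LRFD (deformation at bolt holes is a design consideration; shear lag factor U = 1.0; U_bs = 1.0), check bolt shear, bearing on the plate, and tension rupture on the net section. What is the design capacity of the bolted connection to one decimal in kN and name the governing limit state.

Bolt shear: A_b = π(16)²/4 = 201.06 mm². φR_n = 0.75 × 579 × 201.06 × 4 × 1 = 349.2 kN.
Bearing (16 mm plate, F_u = 450 MPa): end bolts L_c = 36 − 18/2 = 27, R_n = min(1.2×27×16×450, 2.4×16×16×450) = 233.28 kN/bolt; interior L_c = 58 − 18 = 40, R_n = 276.48 kN/bolt. φR_n = 0.75 × (1×233.28 + 3×276.48) = 797.0 kN.
Tension rupture (net): A_n = (103 − 1×20)×16 = 1328 mm² (U = 1.0, A_e = A_n). φR_n = 0.75 × 450 × 1328 = 448.2 kN.
Governing: min(349.2, 797.0, 448.2) = 349.2 kN → bolt shear.

349.2 kN (bolt shear governs)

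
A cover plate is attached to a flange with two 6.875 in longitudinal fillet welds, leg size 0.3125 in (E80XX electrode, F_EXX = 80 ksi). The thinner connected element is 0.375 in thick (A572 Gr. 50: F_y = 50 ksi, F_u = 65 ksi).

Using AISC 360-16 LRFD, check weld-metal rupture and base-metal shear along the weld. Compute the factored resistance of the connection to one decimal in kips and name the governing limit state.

109.4 kips (weld metal governs)

Weld metal: throat = 0.707×0.3125 = 0.22094 in, L = 2×6.875 = 13.75 in. φR_n = 0.75 × 0.6 × 80 × 0.22094 × 13.75 = 109.4 kips.
Base metal shear (0.375 in plate): yield φR_n = 1.0×0.6×50×0.375×13.75 = 154.7 kips; rupture φR_n = 0.75×0.6×65×0.375×13.75 = 150.8 kips; take 150.8 kips (rupture).
Governing: min(109.4, 150.8) = 109.4 kips → weld metal.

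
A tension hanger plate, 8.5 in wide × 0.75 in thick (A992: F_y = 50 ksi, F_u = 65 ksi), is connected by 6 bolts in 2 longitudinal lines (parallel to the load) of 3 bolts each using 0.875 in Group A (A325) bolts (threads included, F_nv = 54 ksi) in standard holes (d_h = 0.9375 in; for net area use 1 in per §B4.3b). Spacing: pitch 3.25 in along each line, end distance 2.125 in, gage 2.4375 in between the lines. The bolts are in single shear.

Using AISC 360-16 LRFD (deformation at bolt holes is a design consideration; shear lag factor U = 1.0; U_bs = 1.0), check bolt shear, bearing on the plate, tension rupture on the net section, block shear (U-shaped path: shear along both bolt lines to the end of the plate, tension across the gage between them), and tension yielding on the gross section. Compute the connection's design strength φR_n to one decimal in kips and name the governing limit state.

146.1 kips (bolt shear governs)

Bolt shear: A_b = π(0.875)²/4 = 0.60132 in². φR_n = 0.75 × 54 × 0.60132 × 6 × 1 = 146.1 kips.
Bearing (0.75 in plate, F_u = 65 ksi): end bolts L_c = 2.125 − 0.9375/2 = 1.65625, R_n = min(1.2×1.65625×0.75×65, 2.4×0.875×0.75×65) = 96.891 kips/bolt; interior L_c = 3.25 − 0.9375 = 2.3125, R_n = 102.38 kips/bolt. φR_n = 0.75 × (2×96.891 + 4×102.38) = 452.5 kips.
Tension rupture (net): A_n = (8.5 − 2×1)×0.75 = 4.875 in² (U = 1.0, A_e = A_n). φR_n = 0.75 × 65 × 4.875 = 237.7 kips.
Block shear: shear path 2×[2.125+2×3.25] = 2×8.625 in, A_gv = 12.938, A_nv = 2×(8.625 − 2.5×1)×0.75 = 9.1875 in²; tension across gage: (2.4375 − 1×1)×0.75 = 1.0781 in². R_n = min(0.6×65×9.1875, 0.6×50×12.938) + 1.0×65×1.0781 = min(358.31, 388.14) + 70.077 = 428.39 kips. φR_n = 0.75 × 428.39 = 321.3 kips.
Tension yield (gross): A_g = 8.5×0.75 = 6.375 in². φR_n = 0.90 × 50 × 6.375 = 286.9 kips.
Governing: min(146.1, 452.5, 237.7, 321.3, 286.9) = 146.1 kips → bolt shear.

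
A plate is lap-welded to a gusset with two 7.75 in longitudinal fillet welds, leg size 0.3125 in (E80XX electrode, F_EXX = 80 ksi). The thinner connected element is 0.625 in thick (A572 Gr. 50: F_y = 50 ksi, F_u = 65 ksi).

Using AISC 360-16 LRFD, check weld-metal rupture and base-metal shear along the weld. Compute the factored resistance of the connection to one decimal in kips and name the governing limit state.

Weld metal: throat = 0.707×0.3125 = 0.22094 in, L = 2×7.75 = 15.5 in. φR_n = 0.75 × 0.6 × 80 × 0.22094 × 15.5 = 123.3 kips.
Base metal shear (0.625 in plate): yield φR_n = 1.0×0.6×50×0.625×15.5 = 290.6 kips; rupture φR_n = 0.75×0.6×65×0.625×15.5 = 283.4 kips; take 283.4 kips (rupture).
Governing: min(123.3, 283.4) = 123.3 kips → weld metal.

123.3 kips (weld metal governs)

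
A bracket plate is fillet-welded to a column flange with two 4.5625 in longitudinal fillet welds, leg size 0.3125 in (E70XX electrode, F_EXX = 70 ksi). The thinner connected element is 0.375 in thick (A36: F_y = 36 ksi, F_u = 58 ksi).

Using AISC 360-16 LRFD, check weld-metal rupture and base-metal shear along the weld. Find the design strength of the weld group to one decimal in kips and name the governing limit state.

63.5 kips (weld metal governs)

Weld metal: throat = 0.707×0.3125 = 0.22094 in, L = 2×4.5625 = 9.125 in. φR_n = 0.75 × 0.6 × 70 × 0.22094 × 9.125 = 63.5 kips.
Base metal shear (0.375 in plate): yield φR_n = 1.0×0.6×36×0.375×9.125 = 73.9 kips; rupture φR_n = 0.75×0.6×58×0.375×9.125 = 89.3 kips; take 73.9 kips (yield).
Governing: min(63.5, 73.9) = 63.5 kips → weld metal.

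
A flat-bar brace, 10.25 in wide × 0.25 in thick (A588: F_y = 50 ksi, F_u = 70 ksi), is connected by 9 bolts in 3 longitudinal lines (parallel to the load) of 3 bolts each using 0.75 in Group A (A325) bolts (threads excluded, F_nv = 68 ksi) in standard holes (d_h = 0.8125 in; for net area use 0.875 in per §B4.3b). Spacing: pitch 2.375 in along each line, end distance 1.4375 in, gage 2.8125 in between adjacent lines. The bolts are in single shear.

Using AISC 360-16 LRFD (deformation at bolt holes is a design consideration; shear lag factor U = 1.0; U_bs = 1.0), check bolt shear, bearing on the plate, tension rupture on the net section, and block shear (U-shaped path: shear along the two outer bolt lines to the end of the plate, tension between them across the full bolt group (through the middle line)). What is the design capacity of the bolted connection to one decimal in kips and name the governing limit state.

Bolt shear: A_b = π(0.75)²/4 = 0.44179 in². φR_n = 0.75 × 68 × 0.44179 × 9 × 1 = 202.8 kips.
Bearing (0.25 in plate, F_u = 70 ksi): end bolts L_c = 1.4375 − 0.8125/2 = 1.03125, R_n = min(1.2×1.03125×0.25×70, 2.4×0.75×0.25×70) = 21.656 kips/bolt; interior L_c = 2.375 − 0.8125 = 1.5625, R_n = 31.5 kips/bolt. φR_n = 0.75 × (3×21.656 + 6×31.5) = 190.5 kips.
Tension rupture (net): A_n = (10.25 − 3×0.875)×0.25 = 1.9063 in² (U = 1.0, A_e = A_n). φR_n = 0.75 × 70 × 1.9063 = 100.1 kips.
Block shear: shear path 2×[1.4375+2×2.375] = 2×6.1875 in, A_gv = 3.0938, A_nv = 2×(6.1875 − 2.5×0.875)×0.25 = 2 in²; tension across gage: (5.625 − 2×0.875)×0.25 = 0.96875 in². R_n = min(0.6×70×2, 0.6×50×3.0938) + 1.0×70×0.96875 = min(84, 92.814) + 67.813 = 151.81 kips. φR_n = 0.75 × 151.81 = 113.9 kips.
Governing: min(202.8, 190.5, 100.1, 113.9) = 100.1 kips → net-section rupture.

100.1 kips (net-section rupture governs)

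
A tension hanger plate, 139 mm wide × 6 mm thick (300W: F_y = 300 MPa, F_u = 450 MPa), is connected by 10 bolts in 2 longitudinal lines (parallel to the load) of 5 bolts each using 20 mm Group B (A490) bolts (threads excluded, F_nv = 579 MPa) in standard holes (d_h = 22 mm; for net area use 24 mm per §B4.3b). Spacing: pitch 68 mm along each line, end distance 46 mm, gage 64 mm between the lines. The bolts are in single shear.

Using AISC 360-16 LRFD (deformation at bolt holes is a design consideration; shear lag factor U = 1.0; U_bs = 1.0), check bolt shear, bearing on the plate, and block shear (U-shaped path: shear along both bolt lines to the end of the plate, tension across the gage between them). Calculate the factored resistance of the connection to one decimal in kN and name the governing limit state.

Bolt shear: A_b = π(20)²/4 = 314.16 mm². φR_n = 0.75 × 579 × 314.16 × 10 × 1 = 1364.2 kN.
Bearing (6 mm plate, F_u = 450 MPa): end bolts L_c = 46 − 22/2 = 35, R_n = min(1.2×35×6×450, 2.4×20×6×450) = 113.4 kN/bolt; interior L_c = 68 − 22 = 46, R_n = 129.6 kN/bolt. φR_n = 0.75 × (2×113.4 + 8×129.6) = 947.7 kN.
Block shear: shear path 2×[46+4×68] = 2×318 mm, A_gv = 3816, A_nv = 2×(318 − 4.5×24)×6 = 2520 mm²; tension across gage: (64 − 1×24)×6 = 240 mm². R_n = min(0.6×450×2520, 0.6×300×3816) + 1.0×450×240 = min(680.4, 686.88) + 108 = 788.4 kN. φR_n = 0.75 × 788.4 = 591.3 kN.
Governing: min(1364.2, 947.7, 591.3) = 591.3 kN → block shear.

591.3 kN (block shear governs)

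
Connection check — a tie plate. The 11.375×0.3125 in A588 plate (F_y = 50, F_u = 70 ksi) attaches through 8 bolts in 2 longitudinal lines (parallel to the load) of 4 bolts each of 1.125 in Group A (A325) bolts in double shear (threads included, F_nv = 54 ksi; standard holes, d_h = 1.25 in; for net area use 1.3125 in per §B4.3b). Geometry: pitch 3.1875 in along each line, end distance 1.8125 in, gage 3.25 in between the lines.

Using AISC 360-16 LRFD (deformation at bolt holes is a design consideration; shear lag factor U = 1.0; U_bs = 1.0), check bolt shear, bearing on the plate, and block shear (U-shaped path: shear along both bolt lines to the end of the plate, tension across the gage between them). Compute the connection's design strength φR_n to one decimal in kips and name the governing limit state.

165.3 kips (block shear governs)

Bolt shear: A_b = π(1.125)²/4 = 0.99402 in². φR_n = 0.75 × 54 × 0.99402 × 8 × 2 = 644.1 kips.
Bearing (0.3125 in plate, F_u = 70 ksi): end bolts L_c = 1.8125 − 1.25/2 = 1.1875, R_n = min(1.2×1.1875×0.3125×70, 2.4×1.125×0.3125×70) = 31.172 kips/bolt; interior L_c = 3.1875 − 1.25 = 1.9375, R_n = 50.859 kips/bolt. φR_n = 0.75 × (2×31.172 + 6×50.859) = 275.6 kips.
Block shear: shear path 2×[1.8125+3×3.1875] = 2×11.375 in, A_gv = 7.1094, A_nv = 2×(11.375 − 3.5×1.3125)×0.3125 = 4.2383 in²; tension across gage: (3.25 − 1×1.3125)×0.3125 = 0.60547 in². R_n = min(0.6×70×4.2383, 0.6×50×7.1094) + 1.0×70×0.60547 = min(178.01, 213.28) + 42.383 = 220.39 kips. φR_n = 0.75 × 220.39 = 165.3 kips.
Governing: min(644.1, 275.6, 165.3) = 165.3 kips → block shear.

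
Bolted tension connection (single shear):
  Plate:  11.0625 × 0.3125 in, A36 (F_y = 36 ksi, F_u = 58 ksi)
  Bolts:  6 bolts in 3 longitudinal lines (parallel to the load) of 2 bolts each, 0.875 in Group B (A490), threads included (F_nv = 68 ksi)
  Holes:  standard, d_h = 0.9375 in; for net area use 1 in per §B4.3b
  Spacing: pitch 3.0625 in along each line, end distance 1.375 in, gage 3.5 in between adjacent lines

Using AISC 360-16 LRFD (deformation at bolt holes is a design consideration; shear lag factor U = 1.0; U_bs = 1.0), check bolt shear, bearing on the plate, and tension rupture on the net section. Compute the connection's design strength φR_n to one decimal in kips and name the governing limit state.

Bolt shear: A_b = π(0.875)²/4 = 0.60132 in². φR_n = 0.75 × 68 × 0.60132 × 6 × 1 = 184.0 kips.
Bearing (0.3125 in plate, F_u = 58 ksi): end bolts L_c = 1.375 − 0.9375/2 = 0.90625, R_n = min(1.2×0.90625×0.3125×58, 2.4×0.875×0.3125×58) = 19.711 kips/bolt; interior L_c = 3.0625 − 0.9375 = 2.125, R_n = 38.063 kips/bolt. φR_n = 0.75 × (3×19.711 + 3×38.063) = 130.0 kips.
Tension rupture (net): A_n = (11.0625 − 3×1)×0.3125 = 2.5195 in² (U = 1.0, A_e = A_n). φR_n = 0.75 × 58 × 2.5195 = 109.6 kips.
Governing: min(184.0, 130.0, 109.6) = 109.6 kips → net-section rupture.

109.6 kips (net-section rupture governs)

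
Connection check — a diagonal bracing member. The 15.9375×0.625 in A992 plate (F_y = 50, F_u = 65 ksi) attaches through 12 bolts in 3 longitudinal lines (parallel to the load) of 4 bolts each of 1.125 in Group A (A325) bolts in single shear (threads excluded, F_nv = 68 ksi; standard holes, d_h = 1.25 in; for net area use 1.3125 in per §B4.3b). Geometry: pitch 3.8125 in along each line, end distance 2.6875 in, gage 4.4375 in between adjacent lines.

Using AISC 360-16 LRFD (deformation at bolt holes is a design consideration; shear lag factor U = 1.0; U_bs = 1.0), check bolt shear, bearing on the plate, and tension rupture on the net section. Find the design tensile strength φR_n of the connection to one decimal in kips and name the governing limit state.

Bolt shear: A_b = π(1.125)²/4 = 0.99402 in². φR_n = 0.75 × 68 × 0.99402 × 12 × 1 = 608.3 kips.
Bearing (0.625 in plate, F_u = 65 ksi): end bolts L_c = 2.6875 − 1.25/2 = 2.0625, R_n = min(1.2×2.0625×0.625×65, 2.4×1.125×0.625×65) = 100.55 kips/bolt; interior L_c = 3.8125 − 1.25 = 2.5625, R_n = 109.69 kips/bolt. φR_n = 0.75 × (3×100.55 + 9×109.69) = 966.6 kips.
Tension rupture (net): A_n = (15.9375 − 3×1.3125)×0.625 = 7.5 in² (U = 1.0, A_e = A_n). φR_n = 0.75 × 65 × 7.5 = 365.6 kips.
Governing: min(608.3, 966.6, 365.6) = 365.6 kips → net-section rupture.

365.6 kips (net-section rupture governs)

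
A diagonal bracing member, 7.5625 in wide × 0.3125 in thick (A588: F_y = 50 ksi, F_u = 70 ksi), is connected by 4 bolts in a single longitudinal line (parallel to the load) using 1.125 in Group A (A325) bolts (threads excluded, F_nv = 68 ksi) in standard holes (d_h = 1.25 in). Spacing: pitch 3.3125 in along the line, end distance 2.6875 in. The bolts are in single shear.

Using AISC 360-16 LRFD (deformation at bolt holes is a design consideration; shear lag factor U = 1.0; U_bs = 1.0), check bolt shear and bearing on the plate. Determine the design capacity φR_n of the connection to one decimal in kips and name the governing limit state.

162.4 kips (bearing governs)

Bolt shear: A_b = π(1.125)²/4 = 0.99402 in². φR_n = 0.75 × 68 × 0.99402 × 4 × 1 = 202.8 kips.
Bearing (0.3125 in plate, F_u = 70 ksi): end bolts L_c = 2.6875 − 1.25/2 = 2.0625, R_n = min(1.2×2.0625×0.3125×70, 2.4×1.125×0.3125×70) = 54.141 kips/bolt; interior L_c = 3.3125 − 1.25 = 2.0625, R_n = 54.141 kips/bolt. φR_n = 0.75 × (1×54.141 + 3×54.141) = 162.4 kips.
Governing: min(202.8, 162.4) = 162.4 kips → bearing.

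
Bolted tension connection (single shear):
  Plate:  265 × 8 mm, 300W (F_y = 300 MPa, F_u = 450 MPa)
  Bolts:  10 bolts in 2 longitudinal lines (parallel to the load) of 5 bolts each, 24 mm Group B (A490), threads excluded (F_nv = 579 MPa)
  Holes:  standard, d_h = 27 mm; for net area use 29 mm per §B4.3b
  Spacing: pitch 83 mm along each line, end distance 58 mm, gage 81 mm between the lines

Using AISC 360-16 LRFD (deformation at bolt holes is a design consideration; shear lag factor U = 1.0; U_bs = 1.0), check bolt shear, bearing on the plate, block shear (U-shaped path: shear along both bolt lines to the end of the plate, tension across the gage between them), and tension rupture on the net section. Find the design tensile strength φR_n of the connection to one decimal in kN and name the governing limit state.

Bolt shear: A_b = π(24)²/4 = 452.39 mm². φR_n = 0.75 × 579 × 452.39 × 10 × 1 = 1964.5 kN.
Bearing (8 mm plate, F_u = 450 MPa): end bolts L_c = 58 − 27/2 = 44.5, R_n = min(1.2×44.5×8×450, 2.4×24×8×450) = 192.24 kN/bolt; interior L_c = 83 − 27 = 56, R_n = 207.36 kN/bolt. φR_n = 0.75 × (2×192.24 + 8×207.36) = 1532.5 kN.
Block shear: shear path 2×[58+4×83] = 2×390 mm, A_gv = 6240, A_nv = 2×(390 − 4.5×29)×8 = 4152 mm²; tension across gage: (81 − 1×29)×8 = 416 mm². R_n = min(0.6×450×4152, 0.6×300×6240) + 1.0×450×416 = min(1121, 1123.2) + 187.2 = 1308.2 kN. φR_n = 0.75 × 1308.2 = 981.2 kN.
Tension rupture (net): A_n = (265 − 2×29)×8 = 1656 mm² (U = 1.0, A_e = A_n). φR_n = 0.75 × 450 × 1656 = 558.9 kN.
Governing: min(1964.5, 1532.5, 981.2, 558.9) = 558.9 kN → net-section rupture.

558.9 kN (net-section rupture governs)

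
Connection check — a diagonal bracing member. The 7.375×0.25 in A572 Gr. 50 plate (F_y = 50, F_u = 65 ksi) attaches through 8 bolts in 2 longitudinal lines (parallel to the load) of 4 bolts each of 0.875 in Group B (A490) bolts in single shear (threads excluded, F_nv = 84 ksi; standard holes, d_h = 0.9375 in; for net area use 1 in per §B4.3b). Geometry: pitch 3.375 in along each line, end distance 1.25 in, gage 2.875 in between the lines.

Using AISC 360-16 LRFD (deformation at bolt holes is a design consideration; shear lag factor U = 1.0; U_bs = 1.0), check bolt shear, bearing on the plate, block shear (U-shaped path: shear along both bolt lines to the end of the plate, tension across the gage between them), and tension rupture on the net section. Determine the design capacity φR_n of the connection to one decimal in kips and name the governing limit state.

65.5 kips (net-section rupture governs)

Bolt shear: A_b = π(0.875)²/4 = 0.60132 in². φR_n = 0.75 × 84 × 0.60132 × 8 × 1 = 303.1 kips.
Bearing (0.25 in plate, F_u = 65 ksi): end bolts L_c = 1.25 − 0.9375/2 = 0.78125, R_n = min(1.2×0.78125×0.25×65, 2.4×0.875×0.25×65) = 15.234 kips/bolt; interior L_c = 3.375 − 0.9375 = 2.4375, R_n = 34.125 kips/bolt. φR_n = 0.75 × (2×15.234 + 6×34.125) = 176.4 kips.
Block shear: shear path 2×[1.25+3×3.375] = 2×11.375 in, A_gv = 5.6875, A_nv = 2×(11.375 − 3.5×1)×0.25 = 3.9375 in²; tension across gage: (2.875 − 1×1)×0.25 = 0.46875 in². R_n = min(0.6×65×3.9375, 0.6×50×5.6875) + 1.0×65×0.46875 = min(153.56, 170.63) + 30.469 = 184.03 kips. φR_n = 0.75 × 184.03 = 138.0 kips.
Tension rupture (net): A_n = (7.375 − 2×1)×0.25 = 1.3438 in² (U = 1.0, A_e = A_n). φR_n = 0.75 × 65 × 1.3438 = 65.5 kips.
Governing: min(303.1, 176.4, 138.0, 65.5) = 65.5 kips → net-section rupture.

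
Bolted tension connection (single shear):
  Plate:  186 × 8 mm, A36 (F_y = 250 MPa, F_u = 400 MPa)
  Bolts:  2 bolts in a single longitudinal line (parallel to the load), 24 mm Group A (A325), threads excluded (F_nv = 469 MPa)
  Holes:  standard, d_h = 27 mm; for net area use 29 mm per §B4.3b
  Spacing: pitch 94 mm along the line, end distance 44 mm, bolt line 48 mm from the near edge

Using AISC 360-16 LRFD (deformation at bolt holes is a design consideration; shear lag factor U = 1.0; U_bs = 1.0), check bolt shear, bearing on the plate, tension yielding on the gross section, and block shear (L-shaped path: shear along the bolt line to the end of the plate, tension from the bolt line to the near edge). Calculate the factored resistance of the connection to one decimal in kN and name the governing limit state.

204.6 kN (block shear governs)

Bolt shear: A_b = π(24)²/4 = 452.39 mm². φR_n = 0.75 × 469 × 452.39 × 2 × 1 = 318.3 kN.
Bearing (8 mm plate, F_u = 400 MPa): end bolts L_c = 44 − 27/2 = 30.5, R_n = min(1.2×30.5×8×400, 2.4×24×8×400) = 117.12 kN/bolt; interior L_c = 94 − 27 = 67, R_n = 184.32 kN/bolt. φR_n = 0.75 × (1×117.12 + 1×184.32) = 226.1 kN.
Tension yield (gross): A_g = 186×8 = 1488 mm². φR_n = 0.90 × 250 × 1488 = 334.8 kN.
Block shear: shear path 1×[44+1×94] = 1×138 mm, A_gv = 1104, A_nv = 1×(138 − 1.5×29)×8 = 756 mm²; tension to near edge: (48 − 0.5×29)×8 = 268 mm². R_n = min(0.6×400×756, 0.6×250×1104) + 1.0×400×268 = min(181.44, 165.6) + 107.2 = 272.8 kN. φR_n = 0.75 × 272.8 = 204.6 kN.
Governing: min(318.3, 226.1, 334.8, 204.6) = 204.6 kN → block shear.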